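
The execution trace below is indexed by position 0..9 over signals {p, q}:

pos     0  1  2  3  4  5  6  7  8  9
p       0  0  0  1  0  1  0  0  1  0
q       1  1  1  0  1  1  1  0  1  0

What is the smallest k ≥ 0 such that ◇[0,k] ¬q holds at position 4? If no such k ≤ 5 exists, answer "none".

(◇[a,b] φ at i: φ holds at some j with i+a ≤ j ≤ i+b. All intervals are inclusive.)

3

Scan j = 4,5,… for ¬q:
  j=4: fails
  j=5: fails
  j=6: fails
  j=7: holds
First hit at j=7, so smallest k = 7-4 = 3.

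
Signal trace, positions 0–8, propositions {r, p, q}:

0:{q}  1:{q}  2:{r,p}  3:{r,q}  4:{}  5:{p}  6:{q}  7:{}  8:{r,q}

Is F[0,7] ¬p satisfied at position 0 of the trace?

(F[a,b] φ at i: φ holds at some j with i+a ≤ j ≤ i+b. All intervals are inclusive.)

True

Check ¬p at each j in [0,7]:
  j=0: true
  j=1: true
  j=2: false
  j=3: true
  j=4: true
  j=5: false
  j=6: true
  j=7: true
Found at j=0 → formula holds.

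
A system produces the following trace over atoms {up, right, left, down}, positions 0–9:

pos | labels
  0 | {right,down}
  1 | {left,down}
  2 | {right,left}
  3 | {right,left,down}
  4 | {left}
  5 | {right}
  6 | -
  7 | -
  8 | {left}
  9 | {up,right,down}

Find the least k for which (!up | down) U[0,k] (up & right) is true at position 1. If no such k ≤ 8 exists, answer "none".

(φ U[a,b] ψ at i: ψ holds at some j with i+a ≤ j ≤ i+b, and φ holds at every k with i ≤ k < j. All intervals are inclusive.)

8

Need earliest j ≥ 1 with (up & right), and (!up | down) at every k in [1,j-1].
  j=1: rhs fails.
  j=2: rhs fails.
  j=3: rhs fails.
  j=4: rhs fails.
  j=5: rhs fails.
  j=6: rhs fails.
  j=7: rhs fails.
  j=8: rhs fails.
  j=9: rhs holds; lhs holds on [1,8]. k = 8.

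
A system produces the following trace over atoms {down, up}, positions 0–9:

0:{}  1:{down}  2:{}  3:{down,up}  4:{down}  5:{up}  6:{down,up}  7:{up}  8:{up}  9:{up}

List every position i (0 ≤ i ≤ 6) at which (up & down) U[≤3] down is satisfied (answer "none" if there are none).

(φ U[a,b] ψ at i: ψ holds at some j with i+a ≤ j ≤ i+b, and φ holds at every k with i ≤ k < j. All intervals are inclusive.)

1, 3, 4, 6

Evaluate at each i in [0,6]:
  i=0: ✗ (lhs fails at k=0 before rhs at j=1)
  i=1: ✓ (rhs at j=1)
  i=2: ✗ (lhs fails at k=2 before rhs at j=3)
  i=3: ✓ (rhs at j=3)
  i=4: ✓ (rhs at j=4)
  i=5: ✗ (lhs fails at k=5 before rhs at j=6)
  i=6: ✓ (rhs at j=6)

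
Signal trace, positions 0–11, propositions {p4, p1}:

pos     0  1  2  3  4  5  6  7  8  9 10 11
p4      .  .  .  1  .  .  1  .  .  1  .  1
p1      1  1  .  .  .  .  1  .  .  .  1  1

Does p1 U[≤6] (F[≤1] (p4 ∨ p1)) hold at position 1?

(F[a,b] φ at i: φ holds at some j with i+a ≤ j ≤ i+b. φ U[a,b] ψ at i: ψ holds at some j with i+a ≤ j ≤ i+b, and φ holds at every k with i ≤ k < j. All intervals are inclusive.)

Need some j in [1,7] with F[≤1] (p4 ∨ p1), and p1 at every k in [1,j-1].
  j=1: F[≤1] (p4 ∨ p1) holds; no prefix to check → satisfied.

Holds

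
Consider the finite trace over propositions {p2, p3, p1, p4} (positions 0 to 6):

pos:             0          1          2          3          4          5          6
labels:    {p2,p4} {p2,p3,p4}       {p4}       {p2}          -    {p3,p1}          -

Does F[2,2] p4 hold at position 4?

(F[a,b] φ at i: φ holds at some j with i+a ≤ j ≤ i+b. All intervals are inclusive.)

Does not hold

Check p4 at each j in [6,6]:
  j=6: false
No position in the window satisfies it → formula fails.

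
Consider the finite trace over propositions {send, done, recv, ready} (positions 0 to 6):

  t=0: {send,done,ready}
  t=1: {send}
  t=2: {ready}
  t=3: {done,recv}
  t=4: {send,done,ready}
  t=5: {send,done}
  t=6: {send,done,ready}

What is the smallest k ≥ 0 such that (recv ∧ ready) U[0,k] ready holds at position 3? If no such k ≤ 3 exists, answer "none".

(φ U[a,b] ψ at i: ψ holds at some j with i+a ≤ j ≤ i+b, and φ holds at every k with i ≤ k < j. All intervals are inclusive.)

Need earliest j ≥ 3 with ready, and (recv ∧ ready) at every k in [3,j-1].
  j=3: rhs fails.
  j=4: rhs holds but lhs fails at k=3.
  j=5: rhs fails.
  j=6: rhs holds but lhs fails at k=3.
No witness within the range → none.

none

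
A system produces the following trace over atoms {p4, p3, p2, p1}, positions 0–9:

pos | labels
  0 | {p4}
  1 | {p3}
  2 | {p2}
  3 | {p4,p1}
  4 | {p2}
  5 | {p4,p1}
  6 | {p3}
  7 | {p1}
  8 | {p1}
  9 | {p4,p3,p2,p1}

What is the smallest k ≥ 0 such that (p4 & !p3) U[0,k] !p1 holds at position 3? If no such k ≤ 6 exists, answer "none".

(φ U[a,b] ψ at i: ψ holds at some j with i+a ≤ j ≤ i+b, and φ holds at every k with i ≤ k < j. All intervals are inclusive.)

Need earliest j ≥ 3 with !p1, and (p4 & !p3) at every k in [3,j-1].
  j=3: rhs fails.
  j=4: rhs holds; lhs holds on [3,3]. k = 1.

1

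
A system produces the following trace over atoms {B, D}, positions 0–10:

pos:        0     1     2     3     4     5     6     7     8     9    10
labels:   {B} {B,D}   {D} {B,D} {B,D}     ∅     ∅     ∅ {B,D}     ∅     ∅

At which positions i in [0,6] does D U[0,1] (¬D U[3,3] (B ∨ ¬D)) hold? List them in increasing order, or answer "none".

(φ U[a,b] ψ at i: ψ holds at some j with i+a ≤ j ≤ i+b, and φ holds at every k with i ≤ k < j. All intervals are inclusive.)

4, 5

Evaluate at each i in [0,6]:
  i=0: ✗ (no rhs in [0,1])
  i=1: ✗ (no rhs in [1,2])
  i=2: ✗ (no rhs in [2,3])
  i=3: ✗ (no rhs in [3,4])
  i=4: ✓ (rhs at j=5; lhs holds on [4,4])
  i=5: ✓ (rhs at j=5)
  i=6: ✗ (no rhs in [6,7])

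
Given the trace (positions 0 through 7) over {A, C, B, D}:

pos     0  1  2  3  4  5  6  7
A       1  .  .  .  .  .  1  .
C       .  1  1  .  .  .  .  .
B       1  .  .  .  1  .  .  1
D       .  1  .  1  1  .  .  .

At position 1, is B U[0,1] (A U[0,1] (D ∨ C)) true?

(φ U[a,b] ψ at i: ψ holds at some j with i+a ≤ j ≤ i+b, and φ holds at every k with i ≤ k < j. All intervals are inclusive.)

Holds

Need some j in [1,2] with (A U[0,1] (D ∨ C)), and B at every k in [1,j-1].
  j=1: (A U[0,1] (D ∨ C)) holds; no prefix to check → satisfied.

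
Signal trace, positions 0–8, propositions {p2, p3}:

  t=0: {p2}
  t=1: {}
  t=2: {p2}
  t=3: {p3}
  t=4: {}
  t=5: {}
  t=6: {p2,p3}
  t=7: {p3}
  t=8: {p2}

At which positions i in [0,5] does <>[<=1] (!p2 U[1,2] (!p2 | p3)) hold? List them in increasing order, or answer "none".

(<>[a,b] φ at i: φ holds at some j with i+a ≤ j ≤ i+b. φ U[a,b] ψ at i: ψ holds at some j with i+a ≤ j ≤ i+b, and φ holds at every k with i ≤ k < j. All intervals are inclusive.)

Evaluate at each i in [0,5]:
  i=0: ✗ (none in [0,1])
  i=1: ✗ (none in [1,2])
  i=2: ✓ (witness j=3)
  i=3: ✓ (witness j=3)
  i=4: ✓ (witness j=4)
  i=5: ✓ (witness j=5)

2, 3, 4, 5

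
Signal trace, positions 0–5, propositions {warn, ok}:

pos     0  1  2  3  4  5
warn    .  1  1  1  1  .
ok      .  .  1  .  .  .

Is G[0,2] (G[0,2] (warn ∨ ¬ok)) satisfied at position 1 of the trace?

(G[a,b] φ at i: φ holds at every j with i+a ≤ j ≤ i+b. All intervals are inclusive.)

Yes

Check G[0,2] (warn ∨ ¬ok) at every j in [1,3]:
  j=1: holds on [1,3]
  j=2: holds on [2,4]
  j=3: holds on [3,5]
All positions satisfy it → formula holds.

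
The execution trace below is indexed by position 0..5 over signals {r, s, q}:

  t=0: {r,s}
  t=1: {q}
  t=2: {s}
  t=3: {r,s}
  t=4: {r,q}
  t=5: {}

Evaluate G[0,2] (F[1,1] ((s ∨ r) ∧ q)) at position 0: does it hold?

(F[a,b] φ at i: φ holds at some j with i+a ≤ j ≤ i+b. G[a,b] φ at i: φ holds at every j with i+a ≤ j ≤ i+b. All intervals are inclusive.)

Does not hold

Check F[1,1] ((s ∨ r) ∧ q) at every j in [0,2]:
  j=0: fails (none in [1,1])
  j=1: fails (none in [2,2])
  j=2: fails (none in [3,3])
Fails at j=0 → formula fails.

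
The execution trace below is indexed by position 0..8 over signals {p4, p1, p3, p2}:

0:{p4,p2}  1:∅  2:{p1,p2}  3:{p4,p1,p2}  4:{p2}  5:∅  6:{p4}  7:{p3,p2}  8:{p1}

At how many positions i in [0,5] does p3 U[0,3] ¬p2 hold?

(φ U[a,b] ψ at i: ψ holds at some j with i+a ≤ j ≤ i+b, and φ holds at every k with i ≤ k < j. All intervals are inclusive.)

2

Evaluate at each i in [0,5]:
  i=0: ✗ (lhs fails at k=0 before rhs at j=1)
  i=1: ✓ (rhs at j=1)
  i=2: ✗ (lhs fails at k=2 before rhs at j=5)
  i=3: ✗ (lhs fails at k=3 before rhs at j=5)
  i=4: ✗ (lhs fails at k=4 before rhs at j=5)
  i=5: ✓ (rhs at j=5)
Positions where it holds: {1, 5} → 2.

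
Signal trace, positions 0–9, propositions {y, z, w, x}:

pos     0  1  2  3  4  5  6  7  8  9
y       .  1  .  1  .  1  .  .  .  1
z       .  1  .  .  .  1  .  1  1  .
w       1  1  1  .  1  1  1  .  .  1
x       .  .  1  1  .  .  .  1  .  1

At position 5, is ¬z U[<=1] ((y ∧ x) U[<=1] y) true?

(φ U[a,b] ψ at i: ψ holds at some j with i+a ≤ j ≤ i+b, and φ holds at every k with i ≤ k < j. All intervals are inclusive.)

Need some j in [5,6] with ((y ∧ x) U[<=1] y), and ¬z at every k in [5,j-1].
  j=5: ((y ∧ x) U[<=1] y) holds; no prefix to check → satisfied.

True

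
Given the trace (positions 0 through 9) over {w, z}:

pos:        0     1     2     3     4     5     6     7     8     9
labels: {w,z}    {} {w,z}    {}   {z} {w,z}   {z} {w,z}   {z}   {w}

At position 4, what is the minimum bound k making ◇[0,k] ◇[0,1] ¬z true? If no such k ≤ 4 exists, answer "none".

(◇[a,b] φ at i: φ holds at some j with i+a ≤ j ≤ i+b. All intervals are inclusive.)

Scan j = 4,5,… for ◇[0,1] ¬z:
  j=4: fails
  j=5: fails
  j=6: fails
  j=7: fails
  j=8: holds
First hit at j=8, so smallest k = 8-4 = 4.

4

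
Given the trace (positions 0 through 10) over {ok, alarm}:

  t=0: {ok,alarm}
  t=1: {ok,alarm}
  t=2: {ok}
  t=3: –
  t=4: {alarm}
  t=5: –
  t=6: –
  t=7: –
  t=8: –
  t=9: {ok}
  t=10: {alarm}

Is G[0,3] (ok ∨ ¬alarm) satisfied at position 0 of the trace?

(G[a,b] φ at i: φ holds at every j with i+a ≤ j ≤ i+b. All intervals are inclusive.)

Check (ok ∨ ¬alarm) at every j in [0,3]:
  j=0: true
  j=1: true
  j=2: true
  j=3: true
All positions satisfy it → formula holds.

Yes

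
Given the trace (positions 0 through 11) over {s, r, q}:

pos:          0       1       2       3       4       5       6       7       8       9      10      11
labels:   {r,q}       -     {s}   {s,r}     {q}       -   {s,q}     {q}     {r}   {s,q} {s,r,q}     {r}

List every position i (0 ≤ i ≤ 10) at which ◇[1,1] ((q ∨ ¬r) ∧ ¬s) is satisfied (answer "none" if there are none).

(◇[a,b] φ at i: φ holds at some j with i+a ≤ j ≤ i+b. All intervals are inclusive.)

Evaluate at each i in [0,10]:
  i=0: ✓ (witness j=1)
  i=1: ✗ (none in [2,2])
  i=2: ✗ (none in [3,3])
  i=3: ✓ (witness j=4)
  i=4: ✓ (witness j=5)
  i=5: ✗ (none in [6,6])
  i=6: ✓ (witness j=7)
  i=7: ✗ (none in [8,8])
  i=8: ✗ (none in [9,9])
  i=9: ✗ (none in [10,10])
  i=10: ✗ (none in [11,11])

0, 3, 4, 6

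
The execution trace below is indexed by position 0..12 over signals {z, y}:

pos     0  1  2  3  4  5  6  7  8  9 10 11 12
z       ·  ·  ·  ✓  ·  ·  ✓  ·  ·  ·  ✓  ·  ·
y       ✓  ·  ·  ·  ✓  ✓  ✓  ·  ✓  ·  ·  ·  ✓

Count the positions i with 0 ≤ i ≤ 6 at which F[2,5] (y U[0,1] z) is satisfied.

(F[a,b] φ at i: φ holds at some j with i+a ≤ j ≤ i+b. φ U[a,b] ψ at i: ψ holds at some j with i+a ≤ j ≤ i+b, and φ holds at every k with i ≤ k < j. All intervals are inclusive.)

7

Evaluate at each i in [0,6]:
  i=0: ✓ (witness j=3)
  i=1: ✓ (witness j=3)
  i=2: ✓ (witness j=5)
  i=3: ✓ (witness j=5)
  i=4: ✓ (witness j=6)
  i=5: ✓ (witness j=10)
  i=6: ✓ (witness j=10)
Positions where it holds: {0, 1, 2, 3, 4, 5, 6} → 7.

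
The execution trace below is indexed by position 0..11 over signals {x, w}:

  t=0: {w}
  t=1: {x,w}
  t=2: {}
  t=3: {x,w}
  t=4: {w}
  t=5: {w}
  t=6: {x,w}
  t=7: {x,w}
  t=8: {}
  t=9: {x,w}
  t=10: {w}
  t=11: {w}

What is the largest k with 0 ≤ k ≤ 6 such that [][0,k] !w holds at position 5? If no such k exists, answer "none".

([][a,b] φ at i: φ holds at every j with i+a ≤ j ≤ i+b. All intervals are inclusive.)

!w must hold from j=5 onward; find where it first fails.
  j=5: fails → no k works.

none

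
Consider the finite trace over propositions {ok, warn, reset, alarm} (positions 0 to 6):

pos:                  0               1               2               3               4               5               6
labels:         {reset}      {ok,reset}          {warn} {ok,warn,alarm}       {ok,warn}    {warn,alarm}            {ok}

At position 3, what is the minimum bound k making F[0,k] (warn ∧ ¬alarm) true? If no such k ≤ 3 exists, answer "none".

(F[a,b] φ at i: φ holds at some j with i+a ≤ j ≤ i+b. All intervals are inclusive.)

1

Scan j = 3,4,… for (warn ∧ ¬alarm):
  j=3: fails
  j=4: holds
First hit at j=4, so smallest k = 4-3 = 1.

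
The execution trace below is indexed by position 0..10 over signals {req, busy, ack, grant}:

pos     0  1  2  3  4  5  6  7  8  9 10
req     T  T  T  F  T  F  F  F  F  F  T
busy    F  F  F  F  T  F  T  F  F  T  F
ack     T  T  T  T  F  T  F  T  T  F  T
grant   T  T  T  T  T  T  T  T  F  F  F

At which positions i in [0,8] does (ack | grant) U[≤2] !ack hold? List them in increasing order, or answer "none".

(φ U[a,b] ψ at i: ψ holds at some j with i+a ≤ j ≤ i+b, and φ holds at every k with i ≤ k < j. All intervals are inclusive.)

2, 3, 4, 5, 6, 7, 8

Evaluate at each i in [0,8]:
  i=0: ✗ (no rhs in [0,2])
  i=1: ✗ (no rhs in [1,3])
  i=2: ✓ (rhs at j=4; lhs holds on [2,3])
  i=3: ✓ (rhs at j=4; lhs holds on [3,3])
  i=4: ✓ (rhs at j=4)
  i=5: ✓ (rhs at j=6; lhs holds on [5,5])
  i=6: ✓ (rhs at j=6)
  i=7: ✓ (rhs at j=9; lhs holds on [7,8])
  i=8: ✓ (rhs at j=9; lhs holds on [8,8])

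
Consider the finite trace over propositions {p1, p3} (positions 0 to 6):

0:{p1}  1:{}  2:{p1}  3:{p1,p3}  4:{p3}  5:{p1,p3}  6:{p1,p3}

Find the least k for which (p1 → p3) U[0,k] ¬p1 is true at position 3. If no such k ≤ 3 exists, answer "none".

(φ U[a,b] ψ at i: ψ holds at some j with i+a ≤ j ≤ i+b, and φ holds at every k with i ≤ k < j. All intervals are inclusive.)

1

Need earliest j ≥ 3 with ¬p1, and (p1 → p3) at every k in [3,j-1].
  j=3: rhs fails.
  j=4: rhs holds; lhs holds on [3,3]. k = 1.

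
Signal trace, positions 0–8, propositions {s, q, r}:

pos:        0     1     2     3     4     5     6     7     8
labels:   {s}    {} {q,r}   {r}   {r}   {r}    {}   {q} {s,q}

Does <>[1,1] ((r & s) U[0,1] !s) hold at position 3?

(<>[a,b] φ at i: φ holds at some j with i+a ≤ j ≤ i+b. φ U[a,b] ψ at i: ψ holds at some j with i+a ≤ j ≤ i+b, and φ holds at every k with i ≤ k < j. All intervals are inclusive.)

Check ((r & s) U[0,1] !s) at each j in [4,4]:
  j=4: holds
Found at j=4 → formula holds.

True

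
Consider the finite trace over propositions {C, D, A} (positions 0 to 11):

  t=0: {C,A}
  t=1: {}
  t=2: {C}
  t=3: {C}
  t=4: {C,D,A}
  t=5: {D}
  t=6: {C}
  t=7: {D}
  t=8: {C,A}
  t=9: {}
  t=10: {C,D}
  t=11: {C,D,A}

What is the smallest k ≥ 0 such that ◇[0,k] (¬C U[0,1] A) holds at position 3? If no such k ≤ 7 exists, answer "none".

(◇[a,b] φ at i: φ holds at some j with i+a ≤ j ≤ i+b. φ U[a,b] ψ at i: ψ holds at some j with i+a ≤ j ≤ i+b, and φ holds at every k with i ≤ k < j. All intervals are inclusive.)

1

Scan j = 3,4,… for (¬C U[0,1] A):
  j=3: fails
  j=4: holds
First hit at j=4, so smallest k = 4-3 = 1.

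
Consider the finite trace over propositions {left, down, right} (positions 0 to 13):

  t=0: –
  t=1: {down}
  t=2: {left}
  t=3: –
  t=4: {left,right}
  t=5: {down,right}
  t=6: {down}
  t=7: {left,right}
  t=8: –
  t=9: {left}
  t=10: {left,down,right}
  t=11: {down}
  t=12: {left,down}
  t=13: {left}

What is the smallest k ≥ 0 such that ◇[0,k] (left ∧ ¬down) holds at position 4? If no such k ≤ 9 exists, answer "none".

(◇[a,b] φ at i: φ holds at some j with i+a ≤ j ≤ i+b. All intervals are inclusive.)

Scan j = 4,5,… for (left ∧ ¬down):
  j=4: holds
First hit at j=4, so smallest k = 4-4 = 0.

0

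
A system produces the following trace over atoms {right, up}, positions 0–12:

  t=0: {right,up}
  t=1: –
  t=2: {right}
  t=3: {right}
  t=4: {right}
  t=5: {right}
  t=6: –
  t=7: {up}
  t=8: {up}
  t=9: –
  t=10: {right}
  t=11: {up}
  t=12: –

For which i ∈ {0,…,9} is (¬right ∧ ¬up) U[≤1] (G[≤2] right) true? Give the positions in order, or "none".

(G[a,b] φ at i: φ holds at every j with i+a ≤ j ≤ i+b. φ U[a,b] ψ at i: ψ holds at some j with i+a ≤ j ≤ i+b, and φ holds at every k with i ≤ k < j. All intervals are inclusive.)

1, 2, 3

Evaluate at each i in [0,9]:
  i=0: ✗ (no rhs in [0,1])
  i=1: ✓ (rhs at j=2; lhs holds on [1,1])
  i=2: ✓ (rhs at j=2)
  i=3: ✓ (rhs at j=3)
  i=4: ✗ (no rhs in [4,5])
  i=5: ✗ (no rhs in [5,6])
  i=6: ✗ (no rhs in [6,7])
  i=7: ✗ (no rhs in [7,8])
  i=8: ✗ (no rhs in [8,9])
  i=9: ✗ (no rhs in [9,10])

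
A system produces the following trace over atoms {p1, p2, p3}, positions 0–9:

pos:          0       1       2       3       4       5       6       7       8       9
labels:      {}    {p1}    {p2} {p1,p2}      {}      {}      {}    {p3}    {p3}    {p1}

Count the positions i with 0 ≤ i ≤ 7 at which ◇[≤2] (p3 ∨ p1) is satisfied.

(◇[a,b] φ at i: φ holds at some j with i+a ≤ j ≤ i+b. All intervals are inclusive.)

Evaluate at each i in [0,7]:
  i=0: ✓ (witness j=1)
  i=1: ✓ (witness j=1)
  i=2: ✓ (witness j=3)
  i=3: ✓ (witness j=3)
  i=4: ✗ (none in [4,6])
  i=5: ✓ (witness j=7)
  i=6: ✓ (witness j=7)
  i=7: ✓ (witness j=7)
Positions where it holds: {0, 1, 2, 3, 5, 6, 7} → 7.

7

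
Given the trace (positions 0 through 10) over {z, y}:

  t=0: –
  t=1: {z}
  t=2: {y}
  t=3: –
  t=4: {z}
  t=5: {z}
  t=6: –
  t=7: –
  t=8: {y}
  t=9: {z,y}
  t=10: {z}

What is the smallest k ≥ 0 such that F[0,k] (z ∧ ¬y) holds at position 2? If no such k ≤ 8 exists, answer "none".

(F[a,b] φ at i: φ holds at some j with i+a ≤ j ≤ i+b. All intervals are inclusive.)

2

Scan j = 2,3,… for (z ∧ ¬y):
  j=2: fails
  j=3: fails
  j=4: holds
First hit at j=4, so smallest k = 4-2 = 2.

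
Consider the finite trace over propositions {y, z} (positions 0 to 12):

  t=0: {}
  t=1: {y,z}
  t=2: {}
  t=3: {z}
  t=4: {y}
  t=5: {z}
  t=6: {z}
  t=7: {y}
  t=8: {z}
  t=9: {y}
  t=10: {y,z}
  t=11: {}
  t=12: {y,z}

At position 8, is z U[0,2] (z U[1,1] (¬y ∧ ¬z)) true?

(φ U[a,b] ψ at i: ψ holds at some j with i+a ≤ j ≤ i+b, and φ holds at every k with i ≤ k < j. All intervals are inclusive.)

No

Need some j in [8,10] with (z U[1,1] (¬y ∧ ¬z)), and z at every k in [8,j-1].
  j=8: (z U[1,1] (¬y ∧ ¬z)) — fails.
  j=9: (z U[1,1] (¬y ∧ ¬z)) — fails.
  j=10: (z U[1,1] (¬y ∧ ¬z)) holds, but z fails at k=9 → not this j.
No j in the window works → until fails.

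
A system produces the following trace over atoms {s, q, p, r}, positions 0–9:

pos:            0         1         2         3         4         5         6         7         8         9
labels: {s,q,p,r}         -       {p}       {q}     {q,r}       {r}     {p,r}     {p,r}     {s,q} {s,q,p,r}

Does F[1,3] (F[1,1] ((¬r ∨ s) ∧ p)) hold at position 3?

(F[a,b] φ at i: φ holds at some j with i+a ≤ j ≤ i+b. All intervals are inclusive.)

Check F[1,1] ((¬r ∨ s) ∧ p) at each j in [4,6]:
  j=4: fails (none in [5,5])
  j=5: fails (none in [6,6])
  j=6: fails (none in [7,7])
No position in the window satisfies it → formula fails.

Does not hold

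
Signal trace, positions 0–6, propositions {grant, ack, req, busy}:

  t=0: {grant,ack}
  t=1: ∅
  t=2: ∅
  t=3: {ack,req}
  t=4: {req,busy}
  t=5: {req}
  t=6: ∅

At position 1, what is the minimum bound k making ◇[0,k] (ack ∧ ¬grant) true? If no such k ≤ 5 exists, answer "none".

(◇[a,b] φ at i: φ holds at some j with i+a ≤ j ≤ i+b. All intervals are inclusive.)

2

Scan j = 1,2,… for (ack ∧ ¬grant):
  j=1: fails
  j=2: fails
  j=3: holds
First hit at j=3, so smallest k = 3-1 = 2.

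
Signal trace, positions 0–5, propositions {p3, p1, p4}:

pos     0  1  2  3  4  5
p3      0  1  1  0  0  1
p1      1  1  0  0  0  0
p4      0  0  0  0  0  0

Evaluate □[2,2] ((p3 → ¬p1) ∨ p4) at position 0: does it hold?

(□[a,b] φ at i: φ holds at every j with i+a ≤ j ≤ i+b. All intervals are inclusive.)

Yes

Check ((p3 → ¬p1) ∨ p4) at every j in [2,2]:
  j=2: true
All positions satisfy it → formula holds.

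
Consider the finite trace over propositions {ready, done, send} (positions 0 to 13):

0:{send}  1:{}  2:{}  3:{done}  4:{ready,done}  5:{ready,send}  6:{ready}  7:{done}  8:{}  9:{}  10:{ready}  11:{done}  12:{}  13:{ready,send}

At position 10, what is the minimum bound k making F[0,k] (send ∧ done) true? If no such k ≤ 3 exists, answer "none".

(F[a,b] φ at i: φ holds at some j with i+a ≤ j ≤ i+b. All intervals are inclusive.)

none

Scan j = 10,11,… for (send ∧ done):
  j=10: fails
  j=11: fails
  j=12: fails
  j=13: fails
No j in [10,13] satisfies it → none.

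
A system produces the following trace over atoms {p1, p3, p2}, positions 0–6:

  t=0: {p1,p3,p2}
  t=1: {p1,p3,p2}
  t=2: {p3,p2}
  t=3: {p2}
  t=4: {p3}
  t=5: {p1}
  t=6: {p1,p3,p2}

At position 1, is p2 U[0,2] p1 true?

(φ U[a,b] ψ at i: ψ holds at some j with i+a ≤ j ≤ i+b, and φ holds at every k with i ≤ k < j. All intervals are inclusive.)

Need some j in [1,3] with p1, and p2 at every k in [1,j-1].
  j=1: p1 holds; no prefix to check → satisfied.

Yes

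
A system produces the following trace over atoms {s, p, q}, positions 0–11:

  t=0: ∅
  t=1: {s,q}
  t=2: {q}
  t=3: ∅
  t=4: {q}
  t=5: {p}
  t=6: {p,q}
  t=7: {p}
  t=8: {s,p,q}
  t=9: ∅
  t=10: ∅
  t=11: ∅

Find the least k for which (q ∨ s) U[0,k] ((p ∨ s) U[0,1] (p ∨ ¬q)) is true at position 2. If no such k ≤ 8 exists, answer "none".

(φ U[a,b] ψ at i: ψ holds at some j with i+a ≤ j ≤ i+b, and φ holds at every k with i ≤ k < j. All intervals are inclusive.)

Need earliest j ≥ 2 with ((p ∨ s) U[0,1] (p ∨ ¬q)), and (q ∨ s) at every k in [2,j-1].
  j=2: rhs fails.
  j=3: rhs holds; lhs holds on [2,2]. k = 1.

1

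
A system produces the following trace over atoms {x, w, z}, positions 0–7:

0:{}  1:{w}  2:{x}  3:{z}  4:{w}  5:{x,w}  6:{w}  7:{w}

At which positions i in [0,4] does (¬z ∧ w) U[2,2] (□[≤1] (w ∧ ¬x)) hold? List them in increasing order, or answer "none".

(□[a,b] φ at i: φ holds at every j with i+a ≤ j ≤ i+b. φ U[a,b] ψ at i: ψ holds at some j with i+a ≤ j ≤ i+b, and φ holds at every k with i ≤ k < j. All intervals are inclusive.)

Evaluate at each i in [0,4]:
  i=0: ✗ (no rhs in [2,2])
  i=1: ✗ (no rhs in [3,3])
  i=2: ✗ (no rhs in [4,4])
  i=3: ✗ (no rhs in [5,5])
  i=4: ✓ (rhs at j=6; lhs holds on [4,5])

4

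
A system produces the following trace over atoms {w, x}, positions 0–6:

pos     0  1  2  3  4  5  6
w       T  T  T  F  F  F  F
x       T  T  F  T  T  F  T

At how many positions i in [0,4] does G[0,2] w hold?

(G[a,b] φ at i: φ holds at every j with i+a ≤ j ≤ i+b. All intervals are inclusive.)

1

Evaluate at each i in [0,4]:
  i=0: ✓ (all of [0,2])
  i=1: ✗ (fails at j=3)
  i=2: ✗ (fails at j=3)
  i=3: ✗ (fails at j=3)
  i=4: ✗ (fails at j=4)
Positions where it holds: {0} → 1.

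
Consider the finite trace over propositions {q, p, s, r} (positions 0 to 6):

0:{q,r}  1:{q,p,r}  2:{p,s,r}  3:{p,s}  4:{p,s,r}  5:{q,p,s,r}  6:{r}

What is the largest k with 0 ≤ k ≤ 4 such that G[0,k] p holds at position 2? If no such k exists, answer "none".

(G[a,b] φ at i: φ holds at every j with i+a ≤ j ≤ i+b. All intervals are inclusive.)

3

p must hold from j=2 onward; find where it first fails.
  j=2: holds
  j=3: holds
  j=4: holds
  j=5: holds
  j=6: fails
Holds on [2,5], so largest k = 3.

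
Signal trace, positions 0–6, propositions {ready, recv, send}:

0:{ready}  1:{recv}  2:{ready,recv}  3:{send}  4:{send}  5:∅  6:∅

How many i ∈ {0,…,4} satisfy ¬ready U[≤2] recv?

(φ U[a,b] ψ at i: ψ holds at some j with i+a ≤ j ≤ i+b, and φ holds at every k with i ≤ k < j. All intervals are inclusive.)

Evaluate at each i in [0,4]:
  i=0: ✗ (lhs fails at k=0 before rhs at j=1)
  i=1: ✓ (rhs at j=1)
  i=2: ✓ (rhs at j=2)
  i=3: ✗ (no rhs in [3,5])
  i=4: ✗ (no rhs in [4,6])
Positions where it holds: {1, 2} → 2.

2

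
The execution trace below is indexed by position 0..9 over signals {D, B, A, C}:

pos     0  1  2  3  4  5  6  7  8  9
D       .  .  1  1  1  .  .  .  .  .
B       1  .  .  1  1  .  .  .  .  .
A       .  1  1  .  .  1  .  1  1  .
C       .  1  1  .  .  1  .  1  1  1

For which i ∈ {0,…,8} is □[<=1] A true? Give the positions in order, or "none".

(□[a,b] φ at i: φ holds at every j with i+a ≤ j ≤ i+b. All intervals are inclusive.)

1, 7

Evaluate at each i in [0,8]:
  i=0: ✗ (fails at j=0)
  i=1: ✓ (all of [1,2])
  i=2: ✗ (fails at j=3)
  i=3: ✗ (fails at j=3)
  i=4: ✗ (fails at j=4)
  i=5: ✗ (fails at j=6)
  i=6: ✗ (fails at j=6)
  i=7: ✓ (all of [7,8])
  i=8: ✗ (fails at j=9)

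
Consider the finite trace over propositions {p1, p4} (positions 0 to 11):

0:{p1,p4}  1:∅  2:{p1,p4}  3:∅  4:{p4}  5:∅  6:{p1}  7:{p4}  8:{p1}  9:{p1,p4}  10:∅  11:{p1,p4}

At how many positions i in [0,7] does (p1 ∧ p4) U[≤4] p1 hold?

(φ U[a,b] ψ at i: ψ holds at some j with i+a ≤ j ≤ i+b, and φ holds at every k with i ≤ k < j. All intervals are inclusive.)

3

Evaluate at each i in [0,7]:
  i=0: ✓ (rhs at j=0)
  i=1: ✗ (lhs fails at k=1 before rhs at j=2)
  i=2: ✓ (rhs at j=2)
  i=3: ✗ (lhs fails at k=3 before rhs at j=6)
  i=4: ✗ (lhs fails at k=4 before rhs at j=6)
  i=5: ✗ (lhs fails at k=5 before rhs at j=6)
  i=6: ✓ (rhs at j=6)
  i=7: ✗ (lhs fails at k=7 before rhs at j=8)
Positions where it holds: {0, 2, 6} → 3.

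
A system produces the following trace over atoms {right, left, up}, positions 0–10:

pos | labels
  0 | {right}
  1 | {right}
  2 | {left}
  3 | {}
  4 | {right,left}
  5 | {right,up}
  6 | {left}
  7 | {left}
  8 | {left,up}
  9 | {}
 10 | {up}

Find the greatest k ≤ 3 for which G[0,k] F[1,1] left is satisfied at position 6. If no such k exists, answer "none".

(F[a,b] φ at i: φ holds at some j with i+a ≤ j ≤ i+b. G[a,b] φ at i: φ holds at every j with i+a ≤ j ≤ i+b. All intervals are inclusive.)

F[1,1] left must hold from j=6 onward; find where it first fails.
  j=6: holds
  j=7: holds
  j=8: fails
Holds on [6,7], so largest k = 1.

1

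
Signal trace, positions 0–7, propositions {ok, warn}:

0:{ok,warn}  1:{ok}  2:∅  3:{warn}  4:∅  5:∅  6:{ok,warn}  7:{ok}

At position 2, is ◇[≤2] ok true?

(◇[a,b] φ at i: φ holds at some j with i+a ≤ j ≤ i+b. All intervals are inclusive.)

False

Check ok at each j in [2,4]:
  j=2: false
  j=3: false
  j=4: false
No position in the window satisfies it → formula fails.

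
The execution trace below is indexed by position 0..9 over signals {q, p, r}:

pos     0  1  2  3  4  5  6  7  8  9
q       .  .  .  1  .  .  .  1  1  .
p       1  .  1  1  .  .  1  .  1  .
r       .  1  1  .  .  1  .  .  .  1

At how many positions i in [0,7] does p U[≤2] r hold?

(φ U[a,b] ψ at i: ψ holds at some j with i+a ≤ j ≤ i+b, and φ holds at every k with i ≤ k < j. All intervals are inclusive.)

Evaluate at each i in [0,7]:
  i=0: ✓ (rhs at j=1; lhs holds on [0,0])
  i=1: ✓ (rhs at j=1)
  i=2: ✓ (rhs at j=2)
  i=3: ✗ (lhs fails at k=4 before rhs at j=5)
  i=4: ✗ (lhs fails at k=4 before rhs at j=5)
  i=5: ✓ (rhs at j=5)
  i=6: ✗ (no rhs in [6,8])
  i=7: ✗ (lhs fails at k=7 before rhs at j=9)
Positions where it holds: {0, 1, 2, 5} → 4.

4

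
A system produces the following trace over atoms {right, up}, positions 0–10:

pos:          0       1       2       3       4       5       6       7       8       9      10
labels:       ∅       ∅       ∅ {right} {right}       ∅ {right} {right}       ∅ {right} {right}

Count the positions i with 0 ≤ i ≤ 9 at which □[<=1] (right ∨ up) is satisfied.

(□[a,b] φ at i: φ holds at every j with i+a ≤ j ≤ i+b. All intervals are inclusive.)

Evaluate at each i in [0,9]:
  i=0: ✗ (fails at j=0)
  i=1: ✗ (fails at j=1)
  i=2: ✗ (fails at j=2)
  i=3: ✓ (all of [3,4])
  i=4: ✗ (fails at j=5)
  i=5: ✗ (fails at j=5)
  i=6: ✓ (all of [6,7])
  i=7: ✗ (fails at j=8)
  i=8: ✗ (fails at j=8)
  i=9: ✓ (all of [9,10])
Positions where it holds: {3, 6, 9} → 3.

3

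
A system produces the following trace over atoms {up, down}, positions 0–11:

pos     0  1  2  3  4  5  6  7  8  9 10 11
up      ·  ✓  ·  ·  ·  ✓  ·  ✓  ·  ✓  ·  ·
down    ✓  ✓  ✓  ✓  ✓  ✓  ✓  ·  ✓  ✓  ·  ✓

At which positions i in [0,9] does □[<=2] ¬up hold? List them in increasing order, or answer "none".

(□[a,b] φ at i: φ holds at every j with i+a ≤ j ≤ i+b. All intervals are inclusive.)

Evaluate at each i in [0,9]:
  i=0: ✗ (fails at j=1)
  i=1: ✗ (fails at j=1)
  i=2: ✓ (all of [2,4])
  i=3: ✗ (fails at j=5)
  i=4: ✗ (fails at j=5)
  i=5: ✗ (fails at j=5)
  i=6: ✗ (fails at j=7)
  i=7: ✗ (fails at j=7)
  i=8: ✗ (fails at j=9)
  i=9: ✗ (fails at j=9)

2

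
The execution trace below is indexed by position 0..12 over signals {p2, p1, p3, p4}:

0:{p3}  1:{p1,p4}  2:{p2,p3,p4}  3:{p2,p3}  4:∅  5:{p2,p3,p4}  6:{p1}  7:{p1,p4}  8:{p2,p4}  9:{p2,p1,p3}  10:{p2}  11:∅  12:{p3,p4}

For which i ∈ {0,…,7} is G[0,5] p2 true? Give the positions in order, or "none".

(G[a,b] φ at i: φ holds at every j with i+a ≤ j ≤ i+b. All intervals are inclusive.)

none

Evaluate at each i in [0,7]:
  i=0: ✗ (fails at j=0)
  i=1: ✗ (fails at j=1)
  i=2: ✗ (fails at j=4)
  i=3: ✗ (fails at j=4)
  i=4: ✗ (fails at j=4)
  i=5: ✗ (fails at j=6)
  i=6: ✗ (fails at j=6)
  i=7: ✗ (fails at j=7)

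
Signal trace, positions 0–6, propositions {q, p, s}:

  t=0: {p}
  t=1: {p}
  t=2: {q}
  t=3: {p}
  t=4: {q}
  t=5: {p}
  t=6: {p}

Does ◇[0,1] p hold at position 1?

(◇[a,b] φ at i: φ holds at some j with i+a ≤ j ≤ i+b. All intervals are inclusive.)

Check p at each j in [1,2]:
  j=1: true
  j=2: false
Found at j=1 → formula holds.

Holds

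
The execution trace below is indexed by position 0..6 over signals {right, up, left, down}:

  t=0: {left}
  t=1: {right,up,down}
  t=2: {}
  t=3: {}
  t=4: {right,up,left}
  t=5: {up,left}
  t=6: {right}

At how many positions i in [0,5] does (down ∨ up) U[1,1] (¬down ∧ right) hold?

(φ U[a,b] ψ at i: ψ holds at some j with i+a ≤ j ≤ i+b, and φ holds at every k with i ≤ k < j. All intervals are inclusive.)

Evaluate at each i in [0,5]:
  i=0: ✗ (no rhs in [1,1])
  i=1: ✗ (no rhs in [2,2])
  i=2: ✗ (no rhs in [3,3])
  i=3: ✗ (lhs fails at k=3 before rhs at j=4)
  i=4: ✗ (no rhs in [5,5])
  i=5: ✓ (rhs at j=6; lhs holds on [5,5])
Positions where it holds: {5} → 1.

1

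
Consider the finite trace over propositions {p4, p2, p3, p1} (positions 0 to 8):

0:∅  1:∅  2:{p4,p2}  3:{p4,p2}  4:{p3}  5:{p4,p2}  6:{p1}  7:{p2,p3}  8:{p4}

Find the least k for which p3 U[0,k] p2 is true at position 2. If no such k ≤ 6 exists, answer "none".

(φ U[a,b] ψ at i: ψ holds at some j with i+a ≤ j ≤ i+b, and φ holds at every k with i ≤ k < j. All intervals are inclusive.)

Need earliest j ≥ 2 with p2, and p3 at every k in [2,j-1].
  j=2: rhs holds (empty prefix). k = 0.

0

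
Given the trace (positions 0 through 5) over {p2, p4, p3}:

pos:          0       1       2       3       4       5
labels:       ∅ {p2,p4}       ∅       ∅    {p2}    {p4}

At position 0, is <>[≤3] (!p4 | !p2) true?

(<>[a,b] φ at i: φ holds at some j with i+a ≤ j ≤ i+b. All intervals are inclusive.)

True

Check (!p4 | !p2) at each j in [0,3]:
  j=0: true
  j=1: false
  j=2: true
  j=3: true
Found at j=0 → formula holds.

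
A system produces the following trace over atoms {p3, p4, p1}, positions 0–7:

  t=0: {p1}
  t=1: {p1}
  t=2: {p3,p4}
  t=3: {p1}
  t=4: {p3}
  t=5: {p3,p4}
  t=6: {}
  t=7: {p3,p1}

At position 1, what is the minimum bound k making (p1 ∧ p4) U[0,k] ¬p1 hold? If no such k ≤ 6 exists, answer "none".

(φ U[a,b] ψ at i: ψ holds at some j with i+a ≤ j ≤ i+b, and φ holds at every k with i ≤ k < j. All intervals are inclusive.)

none

Need earliest j ≥ 1 with ¬p1, and (p1 ∧ p4) at every k in [1,j-1].
  j=1: rhs fails.
  j=2: rhs holds but lhs fails at k=1.
  j=3: rhs fails.
  j=4: rhs holds but lhs fails at k=1.
  j=5: rhs holds but lhs fails at k=1.
  j=6: rhs holds but lhs fails at k=1.
  j=7: rhs fails.
No witness within the range → none.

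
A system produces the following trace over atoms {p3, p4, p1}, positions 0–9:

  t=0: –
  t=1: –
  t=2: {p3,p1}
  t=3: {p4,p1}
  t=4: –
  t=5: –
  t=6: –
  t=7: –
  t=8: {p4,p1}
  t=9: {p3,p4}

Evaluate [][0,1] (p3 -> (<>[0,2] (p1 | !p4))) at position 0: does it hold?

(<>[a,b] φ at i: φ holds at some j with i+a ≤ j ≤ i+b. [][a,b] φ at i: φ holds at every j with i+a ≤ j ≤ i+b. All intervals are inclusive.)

Check (p3 -> (<>[0,2] (p1 | !p4))) at every j in [0,1]:
  j=0: antecedent false → ✓
  j=1: antecedent false → ✓
All positions satisfy it → formula holds.

Holds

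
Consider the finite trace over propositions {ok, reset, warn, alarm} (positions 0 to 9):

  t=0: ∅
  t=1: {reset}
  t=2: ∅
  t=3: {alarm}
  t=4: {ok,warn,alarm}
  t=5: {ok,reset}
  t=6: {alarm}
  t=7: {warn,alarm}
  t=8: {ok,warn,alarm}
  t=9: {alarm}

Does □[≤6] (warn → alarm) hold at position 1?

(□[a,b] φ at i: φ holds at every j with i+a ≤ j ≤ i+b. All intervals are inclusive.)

Yes

Check (warn → alarm) at every j in [1,7]:
  j=1: antecedent false → ✓
  j=2: antecedent false → ✓
  j=3: antecedent false → ✓
  j=4: antecedent true; consequent true → ✓
  j=5: antecedent false → ✓
  j=6: antecedent false → ✓
  j=7: antecedent true; consequent true → ✓
All positions satisfy it → formula holds.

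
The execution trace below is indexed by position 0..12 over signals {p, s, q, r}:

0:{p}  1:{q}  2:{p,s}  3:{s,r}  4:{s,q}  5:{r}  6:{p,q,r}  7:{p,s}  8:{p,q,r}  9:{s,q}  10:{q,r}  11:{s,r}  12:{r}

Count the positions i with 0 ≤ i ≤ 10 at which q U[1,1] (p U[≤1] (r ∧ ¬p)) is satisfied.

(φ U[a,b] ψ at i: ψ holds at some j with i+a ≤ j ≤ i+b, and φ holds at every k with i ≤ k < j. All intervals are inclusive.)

4

Evaluate at each i in [0,10]:
  i=0: ✗ (no rhs in [1,1])
  i=1: ✓ (rhs at j=2; lhs holds on [1,1])
  i=2: ✗ (lhs fails at k=2 before rhs at j=3)
  i=3: ✗ (no rhs in [4,4])
  i=4: ✓ (rhs at j=5; lhs holds on [4,4])
  i=5: ✗ (no rhs in [6,6])
  i=6: ✗ (no rhs in [7,7])
  i=7: ✗ (no rhs in [8,8])
  i=8: ✗ (no rhs in [9,9])
  i=9: ✓ (rhs at j=10; lhs holds on [9,9])
  i=10: ✓ (rhs at j=11; lhs holds on [10,10])
Positions where it holds: {1, 4, 9, 10} → 4.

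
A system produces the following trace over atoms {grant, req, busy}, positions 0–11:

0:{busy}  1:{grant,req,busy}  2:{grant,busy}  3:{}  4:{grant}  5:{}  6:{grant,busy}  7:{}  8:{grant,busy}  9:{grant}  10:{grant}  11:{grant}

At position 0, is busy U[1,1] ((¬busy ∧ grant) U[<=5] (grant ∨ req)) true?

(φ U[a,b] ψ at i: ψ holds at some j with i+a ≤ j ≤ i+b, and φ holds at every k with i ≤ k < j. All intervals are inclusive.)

Need some j in [1,1] with ((¬busy ∧ grant) U[<=5] (grant ∨ req)), and busy at every k in [0,j-1].
  j=1: ((¬busy ∧ grant) U[<=5] (grant ∨ req)) holds; busy holds at every k in [0,0] → satisfied.

Holds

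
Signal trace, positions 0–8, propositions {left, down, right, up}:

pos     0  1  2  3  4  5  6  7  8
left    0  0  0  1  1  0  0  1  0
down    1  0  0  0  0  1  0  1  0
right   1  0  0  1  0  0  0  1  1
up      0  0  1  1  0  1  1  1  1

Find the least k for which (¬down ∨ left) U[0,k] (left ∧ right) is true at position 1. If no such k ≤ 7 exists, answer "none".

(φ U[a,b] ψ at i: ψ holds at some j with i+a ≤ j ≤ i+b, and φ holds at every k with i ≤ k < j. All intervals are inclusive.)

Need earliest j ≥ 1 with (left ∧ right), and (¬down ∨ left) at every k in [1,j-1].
  j=1: rhs fails.
  j=2: rhs fails.
  j=3: rhs holds; lhs holds on [1,2]. k = 2.

2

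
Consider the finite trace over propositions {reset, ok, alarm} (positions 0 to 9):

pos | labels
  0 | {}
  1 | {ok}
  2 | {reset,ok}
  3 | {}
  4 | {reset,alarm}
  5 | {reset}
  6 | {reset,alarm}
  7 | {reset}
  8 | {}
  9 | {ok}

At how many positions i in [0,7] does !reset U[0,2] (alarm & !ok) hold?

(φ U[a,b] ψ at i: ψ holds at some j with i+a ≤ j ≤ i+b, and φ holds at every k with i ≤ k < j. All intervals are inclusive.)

3

Evaluate at each i in [0,7]:
  i=0: ✗ (no rhs in [0,2])
  i=1: ✗ (no rhs in [1,3])
  i=2: ✗ (lhs fails at k=2 before rhs at j=4)
  i=3: ✓ (rhs at j=4; lhs holds on [3,3])
  i=4: ✓ (rhs at j=4)
  i=5: ✗ (lhs fails at k=5 before rhs at j=6)
  i=6: ✓ (rhs at j=6)
  i=7: ✗ (no rhs in [7,9])
Positions where it holds: {3, 4, 6} → 3.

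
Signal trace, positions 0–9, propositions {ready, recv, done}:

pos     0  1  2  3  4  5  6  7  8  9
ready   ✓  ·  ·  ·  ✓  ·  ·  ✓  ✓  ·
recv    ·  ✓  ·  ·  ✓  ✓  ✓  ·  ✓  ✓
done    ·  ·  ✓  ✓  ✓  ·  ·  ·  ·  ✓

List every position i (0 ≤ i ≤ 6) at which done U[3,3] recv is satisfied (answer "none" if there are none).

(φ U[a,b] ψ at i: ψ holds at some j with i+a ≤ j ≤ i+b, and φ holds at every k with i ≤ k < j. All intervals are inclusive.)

Evaluate at each i in [0,6]:
  i=0: ✗ (no rhs in [3,3])
  i=1: ✗ (lhs fails at k=1 before rhs at j=4)
  i=2: ✓ (rhs at j=5; lhs holds on [2,4])
  i=3: ✗ (lhs fails at k=5 before rhs at j=6)
  i=4: ✗ (no rhs in [7,7])
  i=5: ✗ (lhs fails at k=5 before rhs at j=8)
  i=6: ✗ (lhs fails at k=6 before rhs at j=9)

2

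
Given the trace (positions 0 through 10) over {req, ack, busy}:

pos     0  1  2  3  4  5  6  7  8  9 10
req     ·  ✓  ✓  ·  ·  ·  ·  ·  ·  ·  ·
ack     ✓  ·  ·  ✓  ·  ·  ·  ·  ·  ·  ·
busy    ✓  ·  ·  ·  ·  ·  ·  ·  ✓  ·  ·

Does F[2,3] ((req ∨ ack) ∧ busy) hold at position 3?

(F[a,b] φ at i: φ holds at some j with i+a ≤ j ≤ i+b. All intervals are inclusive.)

Check ((req ∨ ack) ∧ busy) at each j in [5,6]:
  j=5: false
  j=6: false
No position in the window satisfies it → formula fails.

No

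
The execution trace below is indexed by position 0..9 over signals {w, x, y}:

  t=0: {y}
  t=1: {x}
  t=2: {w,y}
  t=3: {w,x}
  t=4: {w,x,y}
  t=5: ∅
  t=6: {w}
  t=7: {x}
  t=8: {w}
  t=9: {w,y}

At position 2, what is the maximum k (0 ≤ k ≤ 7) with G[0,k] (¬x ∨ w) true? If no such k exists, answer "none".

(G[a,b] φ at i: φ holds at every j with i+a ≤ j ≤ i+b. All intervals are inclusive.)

4

(¬x ∨ w) must hold from j=2 onward; find where it first fails.
  j=2: holds
  j=3: holds
  j=4: holds
  j=5: holds
  j=6: holds
  j=7: fails
Holds on [2,6], so largest k = 4.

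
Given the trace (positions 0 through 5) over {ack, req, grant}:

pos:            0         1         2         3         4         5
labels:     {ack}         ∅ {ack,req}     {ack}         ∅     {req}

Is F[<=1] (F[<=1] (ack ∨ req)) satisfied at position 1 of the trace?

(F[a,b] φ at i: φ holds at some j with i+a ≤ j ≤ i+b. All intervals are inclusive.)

Check F[<=1] (ack ∨ req) at each j in [1,2]:
  j=1: holds (witness at 2)
  j=2: holds (witness at 2)
Found at j=1 → formula holds.

Holds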